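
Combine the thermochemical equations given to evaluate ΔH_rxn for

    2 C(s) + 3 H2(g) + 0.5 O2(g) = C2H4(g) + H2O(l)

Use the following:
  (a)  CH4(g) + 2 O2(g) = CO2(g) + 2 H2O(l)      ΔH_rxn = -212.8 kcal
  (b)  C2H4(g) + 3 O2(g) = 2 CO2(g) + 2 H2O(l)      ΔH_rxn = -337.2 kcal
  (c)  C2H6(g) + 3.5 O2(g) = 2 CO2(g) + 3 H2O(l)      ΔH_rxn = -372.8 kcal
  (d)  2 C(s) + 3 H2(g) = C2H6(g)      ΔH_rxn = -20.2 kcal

(a): not needed (CH4(g) appears nowhere else).
(b) reversed (reverse to put C2H4(g) on the product side): +337.2 kcal
(c) as written: -372.8 kcal
(d) as written (C(s) already on the reactant side): -20.2 kcal
By Hess's law, ΔH_rxn = (-1)·(-337.2) + (1)·(-372.8) + (1)·(-20.2) = -55.8 kcal

ΔH_rxn = -55.8 kcal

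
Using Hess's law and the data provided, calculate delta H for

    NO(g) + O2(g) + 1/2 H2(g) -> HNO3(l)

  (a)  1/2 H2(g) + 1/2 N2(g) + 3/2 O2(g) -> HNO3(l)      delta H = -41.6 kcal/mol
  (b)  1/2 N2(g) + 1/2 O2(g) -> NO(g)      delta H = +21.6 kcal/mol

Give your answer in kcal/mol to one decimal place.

delta H = -63.2 kcal/mol

(a) as written: -41.6 kcal/mol
(b) reversed: -21.6 kcal/mol
Summing the manipulated equations, delta H = (-41.6) + (-21.6) = -63.2 kcal/mol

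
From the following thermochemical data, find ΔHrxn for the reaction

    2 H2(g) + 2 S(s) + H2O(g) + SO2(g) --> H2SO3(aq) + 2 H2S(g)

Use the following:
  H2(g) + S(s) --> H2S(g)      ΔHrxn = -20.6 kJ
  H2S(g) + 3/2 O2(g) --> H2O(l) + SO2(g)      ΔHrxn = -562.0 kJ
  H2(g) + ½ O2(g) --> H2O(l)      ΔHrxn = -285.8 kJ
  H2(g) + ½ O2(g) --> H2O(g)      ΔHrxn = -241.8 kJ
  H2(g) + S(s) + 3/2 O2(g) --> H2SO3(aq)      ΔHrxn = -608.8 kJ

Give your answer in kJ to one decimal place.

ΔHrxn = -111.4 kJ

equation 1 as written: -20.6 kJ
equation 2 reversed (SO2(g) must end up as a reactant): +562.0 kJ
equation 3 as written: -285.8 kJ
equation 4 reversed (H2O(g) must end up as a reactant): +241.8 kJ
equation 5 as written (H2SO3(aq) already on the product side): -608.8 kJ
ΔHrxn = (1)·(-20.6) + (-1)·(-562.0) + (1)·(-285.8) + (-1)·(-241.8) + (1)·(-608.8) = -111.4 kJ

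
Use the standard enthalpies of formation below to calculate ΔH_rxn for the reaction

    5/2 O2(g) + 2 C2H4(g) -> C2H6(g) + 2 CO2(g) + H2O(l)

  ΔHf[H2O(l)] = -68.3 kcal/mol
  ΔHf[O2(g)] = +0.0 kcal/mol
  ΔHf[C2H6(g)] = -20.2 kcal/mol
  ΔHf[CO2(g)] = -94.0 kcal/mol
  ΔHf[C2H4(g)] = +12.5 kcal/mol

ΔH°rxn = Σ nΔHf°(products) − Σ nΔHf°(reactants).
Products: 1·(-20.2) + 2·(-94.0) + 1·(-68.3) = -276.5
Reactants: 5/2·(+0.0) + 2·(+12.5) = +25.0
ΔH_rxn = (-276.5) − (+25.0) = -301.5 kcal/mol

ΔH_rxn = -301.5 kcal/mol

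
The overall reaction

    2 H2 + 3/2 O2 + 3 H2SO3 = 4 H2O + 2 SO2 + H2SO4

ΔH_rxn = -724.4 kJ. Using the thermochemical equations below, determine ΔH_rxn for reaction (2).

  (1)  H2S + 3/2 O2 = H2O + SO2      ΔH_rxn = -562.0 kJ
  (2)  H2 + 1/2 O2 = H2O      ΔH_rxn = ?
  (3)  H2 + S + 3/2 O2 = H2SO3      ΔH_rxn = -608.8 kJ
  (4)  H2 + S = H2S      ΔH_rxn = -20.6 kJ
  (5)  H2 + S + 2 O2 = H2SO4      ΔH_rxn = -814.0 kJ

ΔH_rxn = -285.8 kJ

(1) × 2: (2)·(-562.0) = -1124.0 kJ
(2) × 2: contributes 2·x
(3) reversed and × 3: (-3)·(-608.8) = +1826.4 kJ
(4) × 2: (2)·(-20.6) = -41.2 kJ
(5) as written: -814.0 kJ
-724.4 = (-1124.0) + (+1826.4) + (-41.2) + (-814.0) + 2·x
x = (-724.4 − (-152.8)) / (2) = -285.8 kJ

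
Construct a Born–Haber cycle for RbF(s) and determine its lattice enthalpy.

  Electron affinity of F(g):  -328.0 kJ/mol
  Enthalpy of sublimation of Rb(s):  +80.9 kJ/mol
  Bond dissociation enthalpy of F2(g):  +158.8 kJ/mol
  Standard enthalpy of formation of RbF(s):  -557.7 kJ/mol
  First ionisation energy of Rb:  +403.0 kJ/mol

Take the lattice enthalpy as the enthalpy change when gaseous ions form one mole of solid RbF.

U = -793.0 kJ/mol

ΔHf° = 1·ΔHsub + 1·(ΣIE) + 1/2·D(F2) + 1·EA + U
-557.7 = 1·(+80.9) + 1·(+403.0) + 1/2·(+158.8) + 1·(-328.0) + U
U = -557.7 − (+235.3) = -793.0 kJ/mol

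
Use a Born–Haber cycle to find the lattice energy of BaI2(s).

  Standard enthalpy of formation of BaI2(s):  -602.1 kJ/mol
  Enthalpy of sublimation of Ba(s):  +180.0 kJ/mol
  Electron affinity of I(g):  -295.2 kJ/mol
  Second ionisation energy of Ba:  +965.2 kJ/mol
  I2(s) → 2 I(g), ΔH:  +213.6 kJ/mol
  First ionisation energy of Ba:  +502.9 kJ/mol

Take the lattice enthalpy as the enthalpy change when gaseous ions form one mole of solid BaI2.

U = -1873.4 kJ/mol

ΔHf° = 1·ΔHsub + 1·(ΣIE) + 1·D(I2) + 2·EA + U
-602.1 = 1·(+180.0) + 1·(+1468.1) + 1·(+213.6) + 2·(-295.2) + U
U = -602.1 − (+1271.3) = -1873.4 kJ/mol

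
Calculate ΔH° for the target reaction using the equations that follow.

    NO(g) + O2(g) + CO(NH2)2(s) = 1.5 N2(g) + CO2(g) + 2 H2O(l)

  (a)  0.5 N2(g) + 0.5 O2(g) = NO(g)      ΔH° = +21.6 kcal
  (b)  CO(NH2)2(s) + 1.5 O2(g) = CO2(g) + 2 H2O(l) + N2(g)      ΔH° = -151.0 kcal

ΔH° = -172.6 kcal

(a) reversed: -21.6 kcal
(b) as written: -151.0 kcal
ΔH° = (-1)·(+21.6) + (1)·(-151.0) = -172.6 kcal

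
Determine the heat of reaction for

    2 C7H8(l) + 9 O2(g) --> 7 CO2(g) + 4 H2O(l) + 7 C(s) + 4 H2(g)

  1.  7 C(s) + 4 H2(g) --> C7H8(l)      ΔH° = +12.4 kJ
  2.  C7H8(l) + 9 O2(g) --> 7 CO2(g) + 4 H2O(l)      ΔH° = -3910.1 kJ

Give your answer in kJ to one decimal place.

eq. 1 reversed (reverse to put C(s) on the product side): -12.4 kJ
eq. 2 as written (CO2(g) already on the product side): -3910.1 kJ
ΔH° = (-12.4) + (-3910.1) = -3922.5 kJ

ΔH° = -3922.5 kJ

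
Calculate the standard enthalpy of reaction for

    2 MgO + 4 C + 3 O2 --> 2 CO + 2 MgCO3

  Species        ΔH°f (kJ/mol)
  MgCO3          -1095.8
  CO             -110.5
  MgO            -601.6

ΔH_rxn = -1209.4 kJ/mol

Products: 2·(-110.5) + 2·(-1095.8) = -2412.6
Reactants: 2·(-601.6) + 4·(+0.0) + 3·(+0.0) = -1203.2
ΔH_rxn = (-2412.6) − (-1203.2) = -1209.4 kJ/mol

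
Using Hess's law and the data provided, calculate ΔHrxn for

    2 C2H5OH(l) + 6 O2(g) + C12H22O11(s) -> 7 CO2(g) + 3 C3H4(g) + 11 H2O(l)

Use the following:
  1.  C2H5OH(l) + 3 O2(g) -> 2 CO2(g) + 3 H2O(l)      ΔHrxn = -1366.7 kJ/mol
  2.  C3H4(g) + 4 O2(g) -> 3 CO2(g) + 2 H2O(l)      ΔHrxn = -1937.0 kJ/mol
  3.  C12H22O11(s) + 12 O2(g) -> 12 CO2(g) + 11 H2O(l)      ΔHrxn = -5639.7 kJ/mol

ΔHrxn = -2562.1 kJ/mol

eq. 1 × 2 (×2 to match 2 C2H5OH(l) in the target): (2)·(-1366.7) = -2733.4 kJ/mol
eq. 2 reversed and × 3 (C3H4(g) must end up as a product; scale by 3 for the 3 C3H4(g)): (-3)·(-1937.0) = +5811.0 kJ/mol
eq. 3 as written (C12H22O11(s) already on the reactant side): -5639.7 kJ/mol
ΔHrxn = (-2733.4) + (+5811.0) + (-5639.7) = -2562.1 kJ/mol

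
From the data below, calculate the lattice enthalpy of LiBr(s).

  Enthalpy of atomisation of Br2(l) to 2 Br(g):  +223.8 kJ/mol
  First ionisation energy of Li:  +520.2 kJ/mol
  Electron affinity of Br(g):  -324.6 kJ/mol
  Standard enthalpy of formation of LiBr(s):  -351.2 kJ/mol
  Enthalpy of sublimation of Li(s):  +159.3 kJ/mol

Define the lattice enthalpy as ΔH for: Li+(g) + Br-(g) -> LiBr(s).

U = -818.0 kJ/mol

ΔHf° = 1·ΔHsub + 1·(ΣIE) + 1/2·D(Br2) + 1·EA + U
-351.2 = 1·(+159.3) + 1·(+520.2) + 1/2·(+223.8) + 1·(-324.6) + U
U = -351.2 − (+466.8) = -818.0 kJ/mol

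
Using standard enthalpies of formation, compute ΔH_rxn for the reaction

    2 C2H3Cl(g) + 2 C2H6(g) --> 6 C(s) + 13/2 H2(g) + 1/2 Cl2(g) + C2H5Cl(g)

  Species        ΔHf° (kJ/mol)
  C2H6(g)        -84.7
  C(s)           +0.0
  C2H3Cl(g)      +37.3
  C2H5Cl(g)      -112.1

Products: 6·(+0.0) + 13/2·(+0.0) + 1/2·(+0.0) + 1·(-112.1) = -112.1
Reactants: 2·(+37.3) + 2·(-84.7) = -94.8
ΔH_rxn = (-112.1) − (-94.8) = -17.3 kJ/mol

ΔH_rxn = -17.3 kJ/mol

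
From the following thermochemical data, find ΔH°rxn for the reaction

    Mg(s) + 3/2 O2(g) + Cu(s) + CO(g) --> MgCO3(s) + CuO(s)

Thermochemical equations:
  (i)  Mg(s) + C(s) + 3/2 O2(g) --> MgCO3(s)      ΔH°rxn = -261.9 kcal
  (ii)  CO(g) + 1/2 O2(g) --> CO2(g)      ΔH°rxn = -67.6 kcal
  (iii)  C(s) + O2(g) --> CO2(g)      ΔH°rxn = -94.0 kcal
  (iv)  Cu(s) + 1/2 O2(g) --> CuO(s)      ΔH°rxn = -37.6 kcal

ΔH°rxn = -273.1 kcal

(i) as written: -261.9 kcal
(ii) as written: -67.6 kcal
(iii) reversed: +94.0 kcal
(iv) as written: -37.6 kcal
By Hess's law, ΔH°rxn = (1)·(-261.9) + (1)·(-67.6) + (-1)·(-94.0) + (1)·(-37.6) = -273.1 kcal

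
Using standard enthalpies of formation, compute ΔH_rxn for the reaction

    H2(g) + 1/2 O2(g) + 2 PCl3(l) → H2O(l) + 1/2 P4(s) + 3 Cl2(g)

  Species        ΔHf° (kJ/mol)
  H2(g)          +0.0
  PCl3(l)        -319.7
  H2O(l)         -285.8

ΔH_rxn = 353.6 kJ/mol

Products: 1·(-285.8) + 1/2·(+0.0) + 3·(+0.0) = -285.8
Reactants: 1·(+0.0) + 1/2·(+0.0) + 2·(-319.7) = -639.4
ΔH_rxn = (-285.8) − (-639.4) = 353.6 kJ/mol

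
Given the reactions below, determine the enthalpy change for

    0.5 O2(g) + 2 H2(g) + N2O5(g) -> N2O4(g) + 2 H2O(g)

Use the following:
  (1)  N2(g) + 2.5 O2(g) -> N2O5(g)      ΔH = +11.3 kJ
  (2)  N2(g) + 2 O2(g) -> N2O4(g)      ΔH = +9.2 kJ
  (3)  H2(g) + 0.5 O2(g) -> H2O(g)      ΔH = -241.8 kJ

ΔH = -485.7 kJ

(1) reversed (reverse to put N2O5(g) on the reactant side): -11.3 kJ
(2) as written (N2O4(g) already on the product side): +9.2 kJ
(3) × 2 (scale by 2 for the 2 H2O(g)): (2)·(-241.8) = -483.6 kJ
Combining the equations, ΔH = (-1)·(+11.3) + (1)·(+9.2) + (2)·(-241.8) = -485.7 kJ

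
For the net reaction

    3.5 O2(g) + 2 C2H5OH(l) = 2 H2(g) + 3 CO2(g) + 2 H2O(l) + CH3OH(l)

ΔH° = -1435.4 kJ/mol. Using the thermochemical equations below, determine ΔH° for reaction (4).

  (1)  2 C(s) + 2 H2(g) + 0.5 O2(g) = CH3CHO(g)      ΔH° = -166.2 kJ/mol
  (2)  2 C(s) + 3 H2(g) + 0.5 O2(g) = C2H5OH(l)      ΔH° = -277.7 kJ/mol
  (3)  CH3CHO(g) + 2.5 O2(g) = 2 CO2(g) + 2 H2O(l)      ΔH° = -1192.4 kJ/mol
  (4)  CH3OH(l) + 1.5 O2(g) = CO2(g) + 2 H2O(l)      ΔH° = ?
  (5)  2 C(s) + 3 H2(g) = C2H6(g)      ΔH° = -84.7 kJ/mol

ΔH° = -726.4 kJ/mol

(1) × 2: (2)·(-166.2) = -332.4 kJ/mol
(2) reversed and × 2: (-2)·(-277.7) = +555.4 kJ/mol
(3) × 2: (2)·(-1192.4) = -2384.8 kJ/mol
(4) reversed: contributes −x
(5): not needed.
-1435.4 = (-332.4) + (+555.4) + (-2384.8) − x
x = (-1435.4 − (-2161.8)) / (-1) = -726.4 kJ/mol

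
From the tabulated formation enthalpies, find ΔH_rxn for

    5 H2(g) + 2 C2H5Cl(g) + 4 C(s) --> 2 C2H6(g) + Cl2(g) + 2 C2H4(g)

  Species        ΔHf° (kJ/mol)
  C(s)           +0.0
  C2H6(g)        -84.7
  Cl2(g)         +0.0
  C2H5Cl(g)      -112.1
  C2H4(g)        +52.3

ΔH_rxn = 159.4 kJ/mol

ΔH°rxn = Σ nΔHf°(products) − Σ nΔHf°(reactants).
Products: 2·(-84.7) + 1·(+0.0) + 2·(+52.3) = -64.8
Reactants: 5·(+0.0) + 2·(-112.1) + 4·(+0.0) = -224.2
ΔH_rxn = (-64.8) − (-224.2) = 159.4 kJ/mol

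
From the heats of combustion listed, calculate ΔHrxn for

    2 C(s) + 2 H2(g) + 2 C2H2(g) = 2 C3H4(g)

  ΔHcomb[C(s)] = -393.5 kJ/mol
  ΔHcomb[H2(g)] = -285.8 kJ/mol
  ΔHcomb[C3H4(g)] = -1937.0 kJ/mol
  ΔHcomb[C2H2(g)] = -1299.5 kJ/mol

With combustion enthalpies, reactants minus products:
= [2·(-393.5) + 2·(-285.8) + 2·(-1299.5)] − [2·(-1937.0)]
= -83.6 kJ/mol

ΔHrxn = -83.6 kJ/mol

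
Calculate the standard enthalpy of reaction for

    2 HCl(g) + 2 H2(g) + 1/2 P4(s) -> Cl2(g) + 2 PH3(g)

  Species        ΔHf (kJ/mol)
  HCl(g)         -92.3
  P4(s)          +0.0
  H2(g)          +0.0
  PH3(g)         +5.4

ΔH°rxn = 195.4 kJ/mol

ΔH°rxn = Σ nΔHf°(products) − Σ nΔHf°(reactants).
Products: 1·(+0.0) + 2·(+5.4) = +10.8
Reactants: 2·(-92.3) + 2·(+0.0) + 1/2·(+0.0) = -184.6
ΔH°rxn = (+10.8) − (-184.6) = 195.4 kJ/mol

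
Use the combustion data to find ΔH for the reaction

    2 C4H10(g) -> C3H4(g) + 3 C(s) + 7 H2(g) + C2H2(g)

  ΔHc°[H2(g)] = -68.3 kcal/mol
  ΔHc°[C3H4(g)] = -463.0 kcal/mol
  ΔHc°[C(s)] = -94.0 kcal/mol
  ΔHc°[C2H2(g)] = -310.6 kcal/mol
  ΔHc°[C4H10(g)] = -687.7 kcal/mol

Using ΔH = Σ nΔHc°(reactants) − Σ nΔHc°(products):
= [2·(-687.7)] − [1·(-463.0) + 3·(-94.0) + 7·(-68.3) + 1·(-310.6)]
= 158.3 kcal/mol

ΔH = 158.3 kcal/mol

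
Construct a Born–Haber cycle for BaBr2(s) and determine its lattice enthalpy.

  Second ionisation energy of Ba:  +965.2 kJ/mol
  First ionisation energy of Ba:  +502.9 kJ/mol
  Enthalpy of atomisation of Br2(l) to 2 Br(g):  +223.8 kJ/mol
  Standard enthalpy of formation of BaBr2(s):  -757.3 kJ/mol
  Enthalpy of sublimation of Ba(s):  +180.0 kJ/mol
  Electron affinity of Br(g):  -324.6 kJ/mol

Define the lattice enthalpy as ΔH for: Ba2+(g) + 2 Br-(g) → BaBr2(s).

U = -1980.0 kJ/mol

ΔHf° = 1·ΔHsub + 1·(ΣIE) + 1·D(Br2) + 2·EA + U
-757.3 = 1·(+180.0) + 1·(+1468.1) + 1·(+223.8) + 2·(-324.6) + U
U = -757.3 − (+1222.7) = -1980.0 kJ/mol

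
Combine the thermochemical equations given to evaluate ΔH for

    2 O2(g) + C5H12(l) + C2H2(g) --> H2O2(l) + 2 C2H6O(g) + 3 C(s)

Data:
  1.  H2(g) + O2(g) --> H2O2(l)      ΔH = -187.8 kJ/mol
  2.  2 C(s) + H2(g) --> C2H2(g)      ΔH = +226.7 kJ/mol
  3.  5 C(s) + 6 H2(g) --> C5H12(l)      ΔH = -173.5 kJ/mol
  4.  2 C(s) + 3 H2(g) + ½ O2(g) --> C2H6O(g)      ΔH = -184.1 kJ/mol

ΔH = -609.2 kJ/mol

eq. 1 as written (H2O2(l) already on the product side): -187.8 kJ/mol
eq. 2 reversed (C2H2(g) must end up as a reactant): -226.7 kJ/mol
eq. 3 reversed (C5H12(l) must end up as a reactant): +173.5 kJ/mol
eq. 4 × 2 (scale by 2 for the 2 C2H6O(g)): (2)·(-184.1) = -368.2 kJ/mol
ΔH = (-187.8) + (-226.7) + (+173.5) + (-368.2) = -609.2 kJ/mol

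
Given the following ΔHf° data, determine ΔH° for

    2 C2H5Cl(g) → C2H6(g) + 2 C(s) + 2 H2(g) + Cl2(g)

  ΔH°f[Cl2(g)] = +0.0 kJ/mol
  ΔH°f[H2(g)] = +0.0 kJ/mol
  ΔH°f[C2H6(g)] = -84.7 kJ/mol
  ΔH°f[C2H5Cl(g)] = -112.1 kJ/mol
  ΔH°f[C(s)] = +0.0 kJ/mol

ΔH°rxn = Σ nΔHf°(products) − Σ nΔHf°(reactants).
Products: 1·(-84.7) + 2·(+0.0) + 2·(+0.0) + 1·(+0.0) = -84.7
Reactants: 2·(-112.1) = -224.2
ΔH° = (-84.7) − (-224.2) = 139.5 kJ/mol

ΔH° = 139.5 kJ/mol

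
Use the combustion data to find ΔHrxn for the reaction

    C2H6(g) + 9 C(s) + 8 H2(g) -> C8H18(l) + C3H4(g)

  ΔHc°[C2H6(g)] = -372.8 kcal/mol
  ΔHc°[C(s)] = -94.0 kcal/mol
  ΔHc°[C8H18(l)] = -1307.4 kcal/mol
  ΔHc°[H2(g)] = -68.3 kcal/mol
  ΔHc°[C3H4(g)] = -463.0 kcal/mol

ΔHrxn = 5.2 kcal/mol

With combustion enthalpies, reactants minus products:
= [1·(-372.8) + 9·(-94.0) + 8·(-68.3)] − [1·(-1307.4) + 1·(-463.0)]
= 5.2 kcal/mol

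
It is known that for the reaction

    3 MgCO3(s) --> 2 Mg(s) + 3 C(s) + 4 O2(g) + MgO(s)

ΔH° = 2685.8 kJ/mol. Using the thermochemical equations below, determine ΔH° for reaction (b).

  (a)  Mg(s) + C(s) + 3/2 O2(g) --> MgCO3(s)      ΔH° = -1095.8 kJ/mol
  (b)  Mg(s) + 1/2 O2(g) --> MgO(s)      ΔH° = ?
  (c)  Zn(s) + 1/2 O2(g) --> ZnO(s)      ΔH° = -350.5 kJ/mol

ΔH° = -601.6 kJ/mol

(a) reversed and × 3 (MgCO3(s) must end up as a reactant; ×3 to match 3 MgCO3(s) in the target): (-3)·(-1095.8) = +3287.4 kJ/mol
(b) as written (MgO(s) already on the product side): contributes x
(c): not needed (Zn(s) appears nowhere else).
+2685.8 = (+3287.4) + x
x = (+2685.8 − (+3287.4)) / (1) = -601.6 kJ/mol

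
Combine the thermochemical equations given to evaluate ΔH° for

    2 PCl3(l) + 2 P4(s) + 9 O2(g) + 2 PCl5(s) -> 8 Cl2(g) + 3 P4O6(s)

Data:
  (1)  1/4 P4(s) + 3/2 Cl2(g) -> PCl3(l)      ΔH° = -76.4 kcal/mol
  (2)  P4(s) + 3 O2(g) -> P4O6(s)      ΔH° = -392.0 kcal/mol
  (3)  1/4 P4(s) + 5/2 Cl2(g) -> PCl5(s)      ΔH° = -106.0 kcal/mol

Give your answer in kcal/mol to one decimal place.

ΔH° = -811.2 kcal/mol

(1) reversed and × 2: (-2)·(-76.4) = +152.8 kcal/mol
(2) × 3: (3)·(-392.0) = -1176.0 kcal/mol
(3) reversed and × 2: (-2)·(-106.0) = +212.0 kcal/mol
Combining the equations, ΔH° = (+152.8) + (-1176.0) + (+212.0) = -811.2 kcal/mol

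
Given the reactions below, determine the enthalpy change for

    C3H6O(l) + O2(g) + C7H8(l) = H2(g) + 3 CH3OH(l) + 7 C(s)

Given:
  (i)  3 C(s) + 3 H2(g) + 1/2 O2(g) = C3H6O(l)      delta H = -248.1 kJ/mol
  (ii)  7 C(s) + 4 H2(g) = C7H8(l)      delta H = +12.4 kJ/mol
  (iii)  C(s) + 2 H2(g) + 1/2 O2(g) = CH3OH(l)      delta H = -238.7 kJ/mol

delta H = -480.4 kJ/mol

(i) reversed: +248.1 kJ/mol
(ii) reversed: -12.4 kJ/mol
(iii) × 3: (3)·(-238.7) = -716.1 kJ/mol
delta H = (+248.1) + (-12.4) + (-716.1) = -480.4 kJ/mol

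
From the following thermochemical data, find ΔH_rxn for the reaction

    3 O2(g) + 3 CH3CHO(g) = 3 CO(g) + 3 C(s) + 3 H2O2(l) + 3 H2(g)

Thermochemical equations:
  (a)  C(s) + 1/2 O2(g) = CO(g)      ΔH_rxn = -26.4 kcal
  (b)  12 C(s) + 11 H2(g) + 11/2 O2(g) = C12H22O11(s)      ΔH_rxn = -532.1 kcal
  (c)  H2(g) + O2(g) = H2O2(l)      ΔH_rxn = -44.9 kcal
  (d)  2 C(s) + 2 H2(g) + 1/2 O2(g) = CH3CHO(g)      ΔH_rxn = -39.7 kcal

ΔH_rxn = -94.8 kcal

(a) × 3 (scale by 3 for the 3 CO(g)): (3)·(-26.4) = -79.2 kcal
(b): not needed (C12H22O11(s) appears nowhere else).
(c) × 3 (scale by 3 for the 3 H2O2(l)): (3)·(-44.9) = -134.7 kcal
(d) reversed and × 3 (reverse to put CH3CHO(g) on the reactant side; scale by 3 for the 3 CH3CHO(g)): (-3)·(-39.7) = +119.1 kcal
Combining the equations, ΔH_rxn = (-79.2) + (-134.7) + (+119.1) = -94.8 kcal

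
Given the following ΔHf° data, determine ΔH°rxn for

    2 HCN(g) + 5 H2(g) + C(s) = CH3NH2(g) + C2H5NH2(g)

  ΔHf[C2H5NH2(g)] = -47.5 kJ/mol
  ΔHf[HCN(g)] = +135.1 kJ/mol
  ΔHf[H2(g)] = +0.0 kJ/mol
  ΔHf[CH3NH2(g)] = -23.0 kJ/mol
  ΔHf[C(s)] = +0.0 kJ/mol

ΔH°rxn = -340.7 kJ/mol

Products: 1·(-23.0) + 1·(-47.5) = -70.5
Reactants: 2·(+135.1) + 5·(+0.0) + 1·(+0.0) = +270.2
ΔH°rxn = (-70.5) − (+270.2) = -340.7 kJ/mol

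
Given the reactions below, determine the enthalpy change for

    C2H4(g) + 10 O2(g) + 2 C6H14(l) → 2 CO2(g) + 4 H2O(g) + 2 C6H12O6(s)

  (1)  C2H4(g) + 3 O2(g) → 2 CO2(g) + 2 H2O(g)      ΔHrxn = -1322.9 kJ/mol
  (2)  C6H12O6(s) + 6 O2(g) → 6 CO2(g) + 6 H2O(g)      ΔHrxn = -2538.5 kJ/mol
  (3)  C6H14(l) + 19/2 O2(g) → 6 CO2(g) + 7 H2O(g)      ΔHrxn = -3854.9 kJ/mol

(1) as written (C2H4(g) already on the reactant side): -1322.9 kJ/mol
(2) reversed and × 2 (reverse to put C6H12O6(s) on the product side; ×2 to match 2 C6H12O6(s) in the target): (-2)·(-2538.5) = +5077.0 kJ/mol
(3) × 2 (×2 to match 2 C6H14(l) in the target): (2)·(-3854.9) = -7709.8 kJ/mol
ΔHrxn = (1)·(-1322.9) + (-2)·(-2538.5) + (2)·(-3854.9) = -3955.7 kJ/mol

ΔHrxn = -3955.7 kJ/mol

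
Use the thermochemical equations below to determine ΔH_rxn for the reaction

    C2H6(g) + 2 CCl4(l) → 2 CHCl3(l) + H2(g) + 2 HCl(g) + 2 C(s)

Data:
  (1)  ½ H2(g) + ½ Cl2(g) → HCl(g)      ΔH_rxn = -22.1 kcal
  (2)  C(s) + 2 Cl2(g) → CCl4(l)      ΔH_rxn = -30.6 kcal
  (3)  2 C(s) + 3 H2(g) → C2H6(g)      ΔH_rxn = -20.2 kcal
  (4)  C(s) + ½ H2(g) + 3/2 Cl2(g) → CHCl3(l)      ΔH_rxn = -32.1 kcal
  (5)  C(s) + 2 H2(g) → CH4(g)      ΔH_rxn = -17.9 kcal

ΔH_rxn = -27.0 kcal

(1) × 2 (scale by 2 for the 2 HCl(g)): (2)·(-22.1) = -44.2 kcal
(2) reversed and × 2 (reverse to put CCl4(l) on the reactant side; ×2 to match 2 CCl4(l) in the target): (-2)·(-30.6) = +61.2 kcal
(3) reversed (reverse to put C2H6(g) on the reactant side): +20.2 kcal
(4) × 2 (scale by 2 for the 2 CHCl3(l)): (2)·(-32.1) = -64.2 kcal
(5): not needed (CH4(g) appears nowhere else).
Since enthalpy is a state function, ΔH_rxn = (-44.2) + (+61.2) + (+20.2) + (-64.2) = -27.0 kcal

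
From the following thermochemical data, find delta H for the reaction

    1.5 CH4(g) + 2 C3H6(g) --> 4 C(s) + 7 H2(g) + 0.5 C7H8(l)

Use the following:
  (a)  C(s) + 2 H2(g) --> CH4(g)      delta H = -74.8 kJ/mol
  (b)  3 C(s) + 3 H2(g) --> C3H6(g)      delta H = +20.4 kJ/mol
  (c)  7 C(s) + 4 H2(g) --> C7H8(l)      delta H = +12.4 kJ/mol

(a) reversed and × 3/2 (reverse to put CH4(g) on the reactant side; scale by 3/2 for the 3/2 CH4(g)): (-3/2)·(-74.8) = +112.2 kJ/mol
(b) reversed and × 2 (C3H6(g) must end up as a reactant; scale by 2 for the 2 C3H6(g)): (-2)·(+20.4) = -40.8 kJ/mol
(c) × 1/2 (scale by 1/2 for the 1/2 C7H8(l)): (1/2)·(+12.4) = +6.2 kJ/mol
delta H = (+112.2) + (-40.8) + (+6.2) = 77.6 kJ/mol

delta H = 77.6 kJ/mol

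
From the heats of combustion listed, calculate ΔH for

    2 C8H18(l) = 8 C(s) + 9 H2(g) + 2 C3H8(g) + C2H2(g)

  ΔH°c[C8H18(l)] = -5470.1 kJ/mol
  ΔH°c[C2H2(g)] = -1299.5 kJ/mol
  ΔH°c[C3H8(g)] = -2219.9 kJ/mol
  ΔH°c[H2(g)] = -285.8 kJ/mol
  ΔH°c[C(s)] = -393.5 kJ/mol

Using ΔH = Σ nΔHc°(reactants) − Σ nΔHc°(products):
= [2·(-5470.1)] − [8·(-393.5) + 9·(-285.8) + 2·(-2219.9) + 1·(-1299.5)]
= 519.3 kJ/mol

ΔH = 519.3 kJ/mol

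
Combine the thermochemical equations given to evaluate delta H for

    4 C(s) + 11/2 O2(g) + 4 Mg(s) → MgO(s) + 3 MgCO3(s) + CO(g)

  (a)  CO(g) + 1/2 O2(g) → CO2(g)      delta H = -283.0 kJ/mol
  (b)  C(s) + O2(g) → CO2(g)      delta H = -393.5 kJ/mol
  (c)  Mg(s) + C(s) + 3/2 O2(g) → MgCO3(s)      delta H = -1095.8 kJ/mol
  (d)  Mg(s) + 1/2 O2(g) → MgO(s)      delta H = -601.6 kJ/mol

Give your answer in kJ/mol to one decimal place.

(a) reversed: +283.0 kJ/mol
(b) as written: -393.5 kJ/mol
(c) × 3: (3)·(-1095.8) = -3287.4 kJ/mol
(d) as written: -601.6 kJ/mol
delta H = (-1)·(-283.0) + (1)·(-393.5) + (3)·(-1095.8) + (1)·(-601.6) = -3999.5 kJ/mol

delta H = -3999.5 kJ/mol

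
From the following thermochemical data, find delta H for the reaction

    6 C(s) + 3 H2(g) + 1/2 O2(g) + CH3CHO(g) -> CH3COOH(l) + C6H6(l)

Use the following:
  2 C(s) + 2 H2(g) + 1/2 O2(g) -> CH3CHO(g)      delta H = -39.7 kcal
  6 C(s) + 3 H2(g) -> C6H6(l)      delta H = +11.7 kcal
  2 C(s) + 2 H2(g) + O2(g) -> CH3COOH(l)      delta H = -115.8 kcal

equation 1 reversed (CH3CHO(g) must end up as a reactant): +39.7 kcal
equation 2 as written (C6H6(l) already on the product side): +11.7 kcal
equation 3 as written (CH3COOH(l) already on the product side): -115.8 kcal
delta H = (-1)·(-39.7) + (1)·(+11.7) + (1)·(-115.8) = -64.4 kcal

delta H = -64.4 kcal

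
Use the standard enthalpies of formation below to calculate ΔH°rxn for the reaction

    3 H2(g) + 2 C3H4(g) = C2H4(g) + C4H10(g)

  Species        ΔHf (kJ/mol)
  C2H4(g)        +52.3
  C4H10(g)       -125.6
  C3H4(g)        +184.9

ΔH°rxn = Σ nΔHf°(products) − Σ nΔHf°(reactants).
Products: 1·(+52.3) + 1·(-125.6) = -73.3
Reactants: 3·(+0.0) + 2·(+184.9) = +369.8
ΔH°rxn = (-73.3) − (+369.8) = -443.1 kJ/mol

ΔH°rxn = -443.1 kJ/mol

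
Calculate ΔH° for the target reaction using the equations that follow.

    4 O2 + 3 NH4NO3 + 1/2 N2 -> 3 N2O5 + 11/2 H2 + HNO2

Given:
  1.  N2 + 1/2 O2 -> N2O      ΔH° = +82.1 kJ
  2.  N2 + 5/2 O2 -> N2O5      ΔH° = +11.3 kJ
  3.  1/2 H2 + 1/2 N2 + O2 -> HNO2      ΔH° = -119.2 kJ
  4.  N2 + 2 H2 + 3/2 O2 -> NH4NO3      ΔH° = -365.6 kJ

eq. 1: not needed.
eq. 2 × 3: (3)·(+11.3) = +33.9 kJ
eq. 3 as written: -119.2 kJ
eq. 4 reversed and × 3: (-3)·(-365.6) = +1096.8 kJ
Since enthalpy is a state function, ΔH° = (3)·(+11.3) + (1)·(-119.2) + (-3)·(-365.6) = 1011.5 kJ

ΔH° = 1011.5 kJ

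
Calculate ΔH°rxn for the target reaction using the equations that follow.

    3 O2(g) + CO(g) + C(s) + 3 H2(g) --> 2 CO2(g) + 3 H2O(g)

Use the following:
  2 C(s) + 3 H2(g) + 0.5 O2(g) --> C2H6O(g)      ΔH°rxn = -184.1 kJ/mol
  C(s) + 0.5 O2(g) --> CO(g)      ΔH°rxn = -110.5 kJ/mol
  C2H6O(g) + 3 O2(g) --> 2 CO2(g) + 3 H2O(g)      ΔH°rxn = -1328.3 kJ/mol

ΔH°rxn = -1401.9 kJ/mol

equation 1 as written (H2(g) already on the reactant side): -184.1 kJ/mol
equation 2 reversed (CO(g) must end up as a reactant): +110.5 kJ/mol
equation 3 as written (CO2(g) already on the product side): -1328.3 kJ/mol
ΔH°rxn = (-184.1) + (+110.5) + (-1328.3) = -1401.9 kJ/mol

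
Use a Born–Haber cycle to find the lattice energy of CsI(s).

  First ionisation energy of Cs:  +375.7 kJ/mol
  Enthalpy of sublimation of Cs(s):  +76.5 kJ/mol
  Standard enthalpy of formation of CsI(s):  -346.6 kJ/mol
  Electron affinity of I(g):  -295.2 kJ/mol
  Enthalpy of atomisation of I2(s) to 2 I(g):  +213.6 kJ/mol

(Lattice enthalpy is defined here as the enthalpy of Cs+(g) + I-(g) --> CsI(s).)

ΔHf° = 1·ΔHsub + 1·(ΣIE) + 1/2·D(I2) + 1·EA + U
-346.6 = 1·(+76.5) + 1·(+375.7) + 1/2·(+213.6) + 1·(-295.2) + U
U = -346.6 − (+263.8) = -610.4 kJ/mol

U = -610.4 kJ/mol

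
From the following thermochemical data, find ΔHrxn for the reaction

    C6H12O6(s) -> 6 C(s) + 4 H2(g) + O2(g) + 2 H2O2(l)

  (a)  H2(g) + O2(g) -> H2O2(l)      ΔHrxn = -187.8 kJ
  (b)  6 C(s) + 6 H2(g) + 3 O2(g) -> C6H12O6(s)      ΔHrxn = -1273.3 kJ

ΔHrxn = 897.7 kJ

(a) × 2: (2)·(-187.8) = -375.6 kJ
(b) reversed: +1273.3 kJ
Summing the manipulated equations, ΔHrxn = (2)·(-187.8) + (-1)·(-1273.3) = 897.7 kJ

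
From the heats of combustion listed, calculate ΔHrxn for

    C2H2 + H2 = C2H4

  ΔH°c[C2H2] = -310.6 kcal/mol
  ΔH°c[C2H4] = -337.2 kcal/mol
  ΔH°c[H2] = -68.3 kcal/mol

With combustion enthalpies, reactants minus products:
= [1·(-310.6) + 1·(-68.3)] − [1·(-337.2)]
= -41.7 kcal/mol

ΔHrxn = -41.7 kcal/mol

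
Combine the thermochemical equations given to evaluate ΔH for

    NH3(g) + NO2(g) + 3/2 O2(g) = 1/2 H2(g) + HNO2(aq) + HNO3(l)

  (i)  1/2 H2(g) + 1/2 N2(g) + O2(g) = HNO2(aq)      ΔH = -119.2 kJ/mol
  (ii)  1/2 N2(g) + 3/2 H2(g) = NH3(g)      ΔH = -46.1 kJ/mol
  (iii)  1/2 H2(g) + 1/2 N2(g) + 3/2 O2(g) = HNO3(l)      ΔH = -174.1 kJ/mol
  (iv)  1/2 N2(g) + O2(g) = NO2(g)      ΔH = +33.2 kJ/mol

ΔH = -280.4 kJ/mol

(i) as written: -119.2 kJ/mol
(ii) reversed: +46.1 kJ/mol
(iii) as written: -174.1 kJ/mol
(iv) reversed: -33.2 kJ/mol
ΔH = (1)·(-119.2) + (-1)·(-46.1) + (1)·(-174.1) + (-1)·(+33.2) = -280.4 kJ/mol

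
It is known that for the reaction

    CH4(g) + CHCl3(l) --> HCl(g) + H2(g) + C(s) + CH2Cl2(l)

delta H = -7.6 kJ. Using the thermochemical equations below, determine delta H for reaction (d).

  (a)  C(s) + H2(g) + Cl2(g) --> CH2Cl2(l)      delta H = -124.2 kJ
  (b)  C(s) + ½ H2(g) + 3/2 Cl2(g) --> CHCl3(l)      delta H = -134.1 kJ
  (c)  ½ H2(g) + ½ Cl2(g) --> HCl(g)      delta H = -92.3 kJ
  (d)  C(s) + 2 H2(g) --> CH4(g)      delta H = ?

delta H = -74.8 kJ

(a) as written: -124.2 kJ
(b) reversed: +134.1 kJ
(c) as written: -92.3 kJ
(d) reversed: contributes −x
-7.6 = (-124.2) + (+134.1) + (-92.3) − x
x = (-7.6 − (-82.4)) / (-1) = -74.8 kJ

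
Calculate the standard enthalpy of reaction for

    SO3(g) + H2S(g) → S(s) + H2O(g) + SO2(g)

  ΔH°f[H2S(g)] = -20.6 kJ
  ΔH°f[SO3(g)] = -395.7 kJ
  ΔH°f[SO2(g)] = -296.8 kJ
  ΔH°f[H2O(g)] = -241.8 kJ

ΔHrxn = -122.3 kJ

ΔH°rxn = Σ nΔHf°(products) − Σ nΔHf°(reactants).
Products: 1·(+0.0) + 1·(-241.8) + 1·(-296.8) = -538.6
Reactants: 1·(-395.7) + 1·(-20.6) = -416.3
ΔHrxn = (-538.6) − (-416.3) = -122.3 kJ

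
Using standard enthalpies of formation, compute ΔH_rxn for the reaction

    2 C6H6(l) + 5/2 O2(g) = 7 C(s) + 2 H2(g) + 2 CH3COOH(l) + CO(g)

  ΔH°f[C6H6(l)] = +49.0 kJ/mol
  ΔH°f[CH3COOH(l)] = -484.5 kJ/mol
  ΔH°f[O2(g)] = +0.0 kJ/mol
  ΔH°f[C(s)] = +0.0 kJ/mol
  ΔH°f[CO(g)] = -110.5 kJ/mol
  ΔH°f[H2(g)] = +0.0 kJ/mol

Products: 7·(+0.0) + 2·(+0.0) + 2·(-484.5) + 1·(-110.5) = -1079.5
Reactants: 2·(+49.0) + 5/2·(+0.0) = +98.0
ΔH_rxn = (-1079.5) − (+98.0) = -1177.5 kJ/mol

ΔH_rxn = -1177.5 kJ/mol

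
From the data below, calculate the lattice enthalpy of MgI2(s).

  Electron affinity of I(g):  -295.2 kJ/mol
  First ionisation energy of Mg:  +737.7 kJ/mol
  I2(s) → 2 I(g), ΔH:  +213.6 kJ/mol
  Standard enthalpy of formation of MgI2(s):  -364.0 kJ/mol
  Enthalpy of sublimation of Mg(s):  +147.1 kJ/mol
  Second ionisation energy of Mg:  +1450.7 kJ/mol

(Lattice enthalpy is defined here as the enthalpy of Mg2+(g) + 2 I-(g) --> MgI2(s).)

U = -2322.7 kJ/mol

ΔHf° = 1·ΔHsub + 1·(ΣIE) + 1·D(I2) + 2·EA + U
-364.0 = 1·(+147.1) + 1·(+2188.4) + 1·(+213.6) + 2·(-295.2) + U
U = -364.0 − (+1958.7) = -2322.7 kJ/mol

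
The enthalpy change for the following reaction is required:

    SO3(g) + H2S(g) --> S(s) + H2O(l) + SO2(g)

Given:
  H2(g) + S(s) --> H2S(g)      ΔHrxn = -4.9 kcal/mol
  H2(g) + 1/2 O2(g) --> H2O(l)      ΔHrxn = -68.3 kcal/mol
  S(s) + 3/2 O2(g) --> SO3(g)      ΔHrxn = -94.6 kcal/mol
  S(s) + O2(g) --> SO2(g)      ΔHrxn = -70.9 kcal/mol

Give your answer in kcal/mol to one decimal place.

ΔHrxn = -39.7 kcal/mol

equation 1 reversed: +4.9 kcal/mol
equation 2 as written: -68.3 kcal/mol
equation 3 reversed: +94.6 kcal/mol
equation 4 as written: -70.9 kcal/mol
By Hess's law, ΔHrxn = (+4.9) + (-68.3) + (+94.6) + (-70.9) = -39.7 kcal/mol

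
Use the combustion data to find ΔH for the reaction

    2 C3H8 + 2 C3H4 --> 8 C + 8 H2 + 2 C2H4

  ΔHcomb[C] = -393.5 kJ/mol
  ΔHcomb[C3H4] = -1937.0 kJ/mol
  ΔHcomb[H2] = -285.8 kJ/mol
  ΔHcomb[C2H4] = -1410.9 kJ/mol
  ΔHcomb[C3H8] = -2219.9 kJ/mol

ΔH = -57.6 kJ/mol

Using ΔH = Σ nΔHc°(reactants) − Σ nΔHc°(products):
= [2·(-2219.9) + 2·(-1937.0)] − [8·(-393.5) + 8·(-285.8) + 2·(-1410.9)]
= -57.6 kJ/mol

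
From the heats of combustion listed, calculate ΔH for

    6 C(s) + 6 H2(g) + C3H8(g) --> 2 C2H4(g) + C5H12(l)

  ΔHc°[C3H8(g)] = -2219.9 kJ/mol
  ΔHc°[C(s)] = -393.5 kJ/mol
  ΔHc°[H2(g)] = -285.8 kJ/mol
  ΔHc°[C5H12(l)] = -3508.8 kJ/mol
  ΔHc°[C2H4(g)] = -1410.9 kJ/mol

ΔH = 34.9 kJ/mol

With combustion enthalpies, reactants minus products:
= [6·(-393.5) + 6·(-285.8) + 1·(-2219.9)] − [2·(-1410.9) + 1·(-3508.8)]
= 34.9 kJ/mol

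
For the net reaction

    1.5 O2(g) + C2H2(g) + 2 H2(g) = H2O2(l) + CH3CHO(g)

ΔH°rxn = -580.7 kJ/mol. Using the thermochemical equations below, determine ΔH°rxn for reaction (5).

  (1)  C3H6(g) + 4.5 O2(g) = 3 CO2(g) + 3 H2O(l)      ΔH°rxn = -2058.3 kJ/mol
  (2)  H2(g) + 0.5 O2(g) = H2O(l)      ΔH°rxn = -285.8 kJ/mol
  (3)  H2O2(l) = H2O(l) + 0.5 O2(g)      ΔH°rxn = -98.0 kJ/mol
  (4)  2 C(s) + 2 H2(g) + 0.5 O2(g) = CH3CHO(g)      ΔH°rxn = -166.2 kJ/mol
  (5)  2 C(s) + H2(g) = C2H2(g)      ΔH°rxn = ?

(1): not needed.
(2) as written: -285.8 kJ/mol
(3) reversed: +98.0 kJ/mol
(4) as written: -166.2 kJ/mol
(5) reversed: contributes −x
-580.7 = (-285.8) + (+98.0) + (-166.2) − x
x = (-580.7 − (-354.0)) / (-1) = 226.7 kJ/mol

ΔH°rxn = 226.7 kJ/mol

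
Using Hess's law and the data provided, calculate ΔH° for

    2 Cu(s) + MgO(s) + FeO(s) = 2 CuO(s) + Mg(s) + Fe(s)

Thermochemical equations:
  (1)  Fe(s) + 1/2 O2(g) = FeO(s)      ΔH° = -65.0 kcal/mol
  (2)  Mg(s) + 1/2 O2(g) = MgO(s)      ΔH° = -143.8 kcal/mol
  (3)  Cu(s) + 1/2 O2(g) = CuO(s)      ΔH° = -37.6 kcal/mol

ΔH° = 133.6 kcal/mol

(1) reversed: +65.0 kcal/mol
(2) reversed: +143.8 kcal/mol
(3) × 2: (2)·(-37.6) = -75.2 kcal/mol
ΔH° = (-1)·(-65.0) + (-1)·(-143.8) + (2)·(-37.6) = 133.6 kcal/mol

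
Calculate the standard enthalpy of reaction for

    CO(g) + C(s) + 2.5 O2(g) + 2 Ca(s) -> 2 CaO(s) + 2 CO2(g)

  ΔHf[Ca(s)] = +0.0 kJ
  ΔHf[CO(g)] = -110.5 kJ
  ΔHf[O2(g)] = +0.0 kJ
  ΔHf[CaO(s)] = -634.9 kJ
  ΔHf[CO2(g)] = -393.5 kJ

ΔH°rxn = Σ nΔHf°(products) − Σ nΔHf°(reactants).
Products: 2·(-634.9) + 2·(-393.5) = -2056.8
Reactants: 1·(-110.5) + 1·(+0.0) + 5/2·(+0.0) + 2·(+0.0) = -110.5
ΔH_rxn = (-2056.8) − (-110.5) = -1946.3 kJ

ΔH_rxn = -1946.3 kJ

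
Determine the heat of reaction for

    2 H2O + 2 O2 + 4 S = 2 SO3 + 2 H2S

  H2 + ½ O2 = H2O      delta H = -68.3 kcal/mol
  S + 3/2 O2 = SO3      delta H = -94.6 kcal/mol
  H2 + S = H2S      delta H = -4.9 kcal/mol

equation 1 reversed and × 2: (-2)·(-68.3) = +136.6 kcal/mol
equation 2 × 2: (2)·(-94.6) = -189.2 kcal/mol
equation 3 × 2: (2)·(-4.9) = -9.8 kcal/mol
By Hess's law, delta H = (-2)·(-68.3) + (2)·(-94.6) + (2)·(-4.9) = -62.4 kcal/mol

delta H = -62.4 kcal/mol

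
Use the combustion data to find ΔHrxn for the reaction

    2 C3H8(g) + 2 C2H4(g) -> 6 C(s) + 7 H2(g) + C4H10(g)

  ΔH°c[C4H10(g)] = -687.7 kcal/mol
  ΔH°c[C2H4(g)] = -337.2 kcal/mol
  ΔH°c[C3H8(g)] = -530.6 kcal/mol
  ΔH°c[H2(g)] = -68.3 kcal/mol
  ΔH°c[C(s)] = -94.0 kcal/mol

ΔHrxn = -5.8 kcal/mol

Using ΔH = Σ nΔHc°(reactants) − Σ nΔHc°(products):
= [2·(-530.6) + 2·(-337.2)] − [6·(-94.0) + 7·(-68.3) + 1·(-687.7)]
= -5.8 kcal/mol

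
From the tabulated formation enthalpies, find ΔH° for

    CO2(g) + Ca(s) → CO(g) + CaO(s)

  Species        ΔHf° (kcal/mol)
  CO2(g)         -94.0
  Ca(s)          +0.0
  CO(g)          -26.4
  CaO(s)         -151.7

Products: 1·(-26.4) + 1·(-151.7) = -178.1
Reactants: 1·(-94.0) + 1·(+0.0) = -94.0
ΔH° = (-178.1) − (-94.0) = -84.1 kcal/mol

ΔH° = -84.1 kcal/mol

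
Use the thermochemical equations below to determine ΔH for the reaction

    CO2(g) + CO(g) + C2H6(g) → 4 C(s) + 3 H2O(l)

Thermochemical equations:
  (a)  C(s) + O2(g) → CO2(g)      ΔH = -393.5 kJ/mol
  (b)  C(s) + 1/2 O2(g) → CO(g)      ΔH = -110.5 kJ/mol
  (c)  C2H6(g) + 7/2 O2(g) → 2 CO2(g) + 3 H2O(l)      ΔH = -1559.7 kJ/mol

(a) reversed and × 3: (-3)·(-393.5) = +1180.5 kJ/mol
(b) reversed (CO(g) must end up as a reactant): +110.5 kJ/mol
(c) as written (C2H6(g) already on the reactant side): -1559.7 kJ/mol
ΔH = (+1180.5) + (+110.5) + (-1559.7) = -268.7 kJ/mol

ΔH = -268.7 kJ/mol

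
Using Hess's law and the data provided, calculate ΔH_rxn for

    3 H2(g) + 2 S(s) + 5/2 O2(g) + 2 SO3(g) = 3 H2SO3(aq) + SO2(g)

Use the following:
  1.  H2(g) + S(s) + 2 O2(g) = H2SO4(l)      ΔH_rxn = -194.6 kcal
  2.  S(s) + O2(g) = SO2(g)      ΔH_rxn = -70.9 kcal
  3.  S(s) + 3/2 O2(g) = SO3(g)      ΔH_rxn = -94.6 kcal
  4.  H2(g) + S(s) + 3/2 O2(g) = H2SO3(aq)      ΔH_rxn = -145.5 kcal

eq. 1: not needed (H2SO4(l) appears nowhere else).
eq. 2 as written (SO2(g) already on the product side): -70.9 kcal
eq. 3 reversed and × 2 (SO3(g) must end up as a reactant; ×2 to match 2 SO3(g) in the target): (-2)·(-94.6) = +189.2 kcal
eq. 4 × 3 (scale by 3 for the 3 H2SO3(aq)): (3)·(-145.5) = -436.5 kcal
ΔH_rxn = (1)·(-70.9) + (-2)·(-94.6) + (3)·(-145.5) = -318.2 kcal

ΔH_rxn = -318.2 kcal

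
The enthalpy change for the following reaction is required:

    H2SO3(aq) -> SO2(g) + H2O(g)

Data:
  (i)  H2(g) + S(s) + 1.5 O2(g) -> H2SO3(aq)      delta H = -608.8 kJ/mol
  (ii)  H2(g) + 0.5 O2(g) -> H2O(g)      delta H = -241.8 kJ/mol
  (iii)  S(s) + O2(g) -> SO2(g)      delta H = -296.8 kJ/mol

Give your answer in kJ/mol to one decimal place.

(i) reversed (H2SO3(aq) must end up as a reactant): +608.8 kJ/mol
(ii) as written (H2O(g) already on the product side): -241.8 kJ/mol
(iii) as written (SO2(g) already on the product side): -296.8 kJ/mol
delta H = (-1)·(-608.8) + (1)·(-241.8) + (1)·(-296.8) = 70.2 kJ/mol

delta H = 70.2 kJ/mol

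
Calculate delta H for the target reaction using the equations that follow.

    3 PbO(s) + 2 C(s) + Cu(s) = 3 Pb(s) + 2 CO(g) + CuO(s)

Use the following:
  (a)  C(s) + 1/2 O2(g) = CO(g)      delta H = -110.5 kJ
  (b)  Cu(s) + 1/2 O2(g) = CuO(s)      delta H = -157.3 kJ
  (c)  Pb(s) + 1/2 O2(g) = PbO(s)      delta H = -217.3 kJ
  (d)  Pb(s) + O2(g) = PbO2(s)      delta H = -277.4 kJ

delta H = 273.6 kJ

(a) × 2 (×2 to match 2 CO(g) in the target): (2)·(-110.5) = -221.0 kJ
(b) as written (CuO(s) already on the product side): -157.3 kJ
(c) reversed and × 3 (PbO(s) must end up as a reactant; ×3 to match 3 PbO(s) in the target): (-3)·(-217.3) = +651.9 kJ
(d): not needed (PbO2(s) appears nowhere else).
delta H = (2)·(-110.5) + (1)·(-157.3) + (-3)·(-217.3) = 273.6 kJ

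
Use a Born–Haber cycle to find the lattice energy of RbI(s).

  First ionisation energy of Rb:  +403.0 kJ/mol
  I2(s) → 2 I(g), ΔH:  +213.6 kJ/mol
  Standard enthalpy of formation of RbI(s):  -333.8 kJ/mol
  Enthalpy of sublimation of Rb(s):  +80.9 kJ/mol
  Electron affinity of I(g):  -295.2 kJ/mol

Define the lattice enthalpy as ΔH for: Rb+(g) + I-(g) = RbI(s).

ΔHf° = 1·ΔHsub + 1·(ΣIE) + 1/2·D(I2) + 1·EA + U
-333.8 = 1·(+80.9) + 1·(+403.0) + 1/2·(+213.6) + 1·(-295.2) + U
U = -333.8 − (+295.5) = -629.3 kJ/mol

U = -629.3 kJ/mol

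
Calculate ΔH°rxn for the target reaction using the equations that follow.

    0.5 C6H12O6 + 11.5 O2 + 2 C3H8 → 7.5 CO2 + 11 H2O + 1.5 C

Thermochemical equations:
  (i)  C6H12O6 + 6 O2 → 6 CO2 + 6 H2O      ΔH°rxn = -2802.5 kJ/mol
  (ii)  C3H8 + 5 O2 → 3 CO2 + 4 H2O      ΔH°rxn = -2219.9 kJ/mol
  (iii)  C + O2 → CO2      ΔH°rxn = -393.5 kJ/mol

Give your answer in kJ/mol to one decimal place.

ΔH°rxn = -5250.8 kJ/mol

(i) × 1/2: (1/2)·(-2802.5) = -1401.25 kJ/mol
(ii) × 2: (2)·(-2219.9) = -4439.8 kJ/mol
(iii) reversed and × 3/2: (-3/2)·(-393.5) = +590.25 kJ/mol
Combining the equations, ΔH°rxn = (1/2)·(-2802.5) + (2)·(-2219.9) + (-3/2)·(-393.5) = -5250.8 kJ/mol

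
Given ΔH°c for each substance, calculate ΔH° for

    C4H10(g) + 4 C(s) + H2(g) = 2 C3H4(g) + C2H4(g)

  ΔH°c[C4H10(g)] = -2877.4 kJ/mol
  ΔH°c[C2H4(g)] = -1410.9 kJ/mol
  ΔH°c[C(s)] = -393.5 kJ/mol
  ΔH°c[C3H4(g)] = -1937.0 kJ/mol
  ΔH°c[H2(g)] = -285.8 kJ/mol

Using ΔH = Σ nΔHc°(reactants) − Σ nΔHc°(products):
= [1·(-2877.4) + 4·(-393.5) + 1·(-285.8)] − [2·(-1937.0) + 1·(-1410.9)]
= 547.7 kJ/mol

ΔH° = 547.7 kJ/mol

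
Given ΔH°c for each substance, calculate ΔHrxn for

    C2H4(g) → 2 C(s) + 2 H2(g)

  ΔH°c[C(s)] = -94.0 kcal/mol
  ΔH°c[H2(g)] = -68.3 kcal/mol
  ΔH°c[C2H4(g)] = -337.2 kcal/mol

Using ΔH = Σ nΔHc°(reactants) − Σ nΔHc°(products):
= [1·(-337.2)] − [2·(-94.0) + 2·(-68.3)]
= -12.6 kcal/mol

ΔHrxn = -12.6 kcal/mol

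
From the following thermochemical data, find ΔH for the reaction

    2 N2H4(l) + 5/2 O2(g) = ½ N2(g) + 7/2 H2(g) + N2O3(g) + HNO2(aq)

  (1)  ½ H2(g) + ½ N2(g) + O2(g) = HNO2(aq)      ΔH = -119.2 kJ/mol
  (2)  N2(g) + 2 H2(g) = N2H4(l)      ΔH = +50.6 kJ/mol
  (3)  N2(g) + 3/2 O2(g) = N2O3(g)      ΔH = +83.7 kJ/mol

ΔH = -136.7 kJ/mol

(1) as written: -119.2 kJ/mol
(2) reversed and × 2: (-2)·(+50.6) = -101.2 kJ/mol
(3) as written: +83.7 kJ/mol
ΔH = (-119.2) + (-101.2) + (+83.7) = -136.7 kJ/mol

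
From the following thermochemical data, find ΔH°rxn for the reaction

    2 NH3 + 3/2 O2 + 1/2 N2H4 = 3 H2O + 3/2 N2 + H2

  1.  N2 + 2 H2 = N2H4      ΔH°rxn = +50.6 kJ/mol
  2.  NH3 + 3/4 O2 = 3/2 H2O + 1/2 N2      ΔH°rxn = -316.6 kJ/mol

eq. 1 reversed and × 1/2 (reverse to put N2H4 on the reactant side; ×1/2 to match 1/2 N2H4 in the target): (-1/2)·(+50.6) = -25.3 kJ/mol
eq. 2 × 2 (×2 to match 2 NH3 in the target): (2)·(-316.6) = -633.2 kJ/mol
ΔH°rxn = (-25.3) + (-633.2) = -658.5 kJ/mol

ΔH°rxn = -658.5 kJ/mol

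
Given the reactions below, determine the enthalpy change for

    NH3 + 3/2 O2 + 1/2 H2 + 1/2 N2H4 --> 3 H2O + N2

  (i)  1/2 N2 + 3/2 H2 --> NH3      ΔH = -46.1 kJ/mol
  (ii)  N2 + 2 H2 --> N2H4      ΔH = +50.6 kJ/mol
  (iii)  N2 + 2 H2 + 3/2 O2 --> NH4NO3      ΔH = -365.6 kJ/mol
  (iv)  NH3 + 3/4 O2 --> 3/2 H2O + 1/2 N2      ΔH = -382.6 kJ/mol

ΔH = -836.6 kJ/mol

(i) as written: -46.1 kJ/mol
(ii) reversed and × 1/2: (-1/2)·(+50.6) = -25.3 kJ/mol
(iii): not needed.
(iv) × 2: (2)·(-382.6) = -765.2 kJ/mol
Since enthalpy is a state function, ΔH = (-46.1) + (-25.3) + (-765.2) = -836.6 kJ/mol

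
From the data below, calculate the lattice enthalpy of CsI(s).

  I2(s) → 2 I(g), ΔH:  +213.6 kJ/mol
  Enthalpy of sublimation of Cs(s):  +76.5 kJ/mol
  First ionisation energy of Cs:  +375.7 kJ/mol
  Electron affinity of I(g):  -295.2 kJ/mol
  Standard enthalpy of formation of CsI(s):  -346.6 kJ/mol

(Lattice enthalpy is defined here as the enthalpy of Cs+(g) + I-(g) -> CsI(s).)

U = -610.4 kJ/mol

ΔHf° = 1·ΔHsub + 1·(ΣIE) + 1/2·D(I2) + 1·EA + U
-346.6 = 1·(+76.5) + 1·(+375.7) + 1/2·(+213.6) + 1·(-295.2) + U
U = -346.6 − (+263.8) = -610.4 kJ/mol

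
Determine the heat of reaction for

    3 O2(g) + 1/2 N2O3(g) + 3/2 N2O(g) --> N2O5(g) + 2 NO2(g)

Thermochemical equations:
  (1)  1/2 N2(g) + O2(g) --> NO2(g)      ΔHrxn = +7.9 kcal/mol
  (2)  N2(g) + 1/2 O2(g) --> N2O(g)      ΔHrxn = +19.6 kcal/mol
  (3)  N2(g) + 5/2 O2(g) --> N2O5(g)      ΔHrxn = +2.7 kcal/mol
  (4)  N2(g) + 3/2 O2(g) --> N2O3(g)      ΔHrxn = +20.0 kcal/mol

ΔHrxn = -20.9 kcal/mol

(1) × 2 (×2 to match 2 NO2(g) in the target): (2)·(+7.9) = +15.8 kcal/mol
(2) reversed and × 3/2 (N2O(g) must end up as a reactant; scale by 3/2 for the 3/2 N2O(g)): (-3/2)·(+19.6) = -29.4 kcal/mol
(3) as written (N2O5(g) already on the product side): +2.7 kcal/mol
(4) reversed and × 1/2 (N2O3(g) must end up as a reactant; ×1/2 to match 1/2 N2O3(g) in the target): (-1/2)·(+20.0) = -10.0 kcal/mol
ΔHrxn = (+15.8) + (-29.4) + (+2.7) + (-10.0) = -20.9 kcal/mol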